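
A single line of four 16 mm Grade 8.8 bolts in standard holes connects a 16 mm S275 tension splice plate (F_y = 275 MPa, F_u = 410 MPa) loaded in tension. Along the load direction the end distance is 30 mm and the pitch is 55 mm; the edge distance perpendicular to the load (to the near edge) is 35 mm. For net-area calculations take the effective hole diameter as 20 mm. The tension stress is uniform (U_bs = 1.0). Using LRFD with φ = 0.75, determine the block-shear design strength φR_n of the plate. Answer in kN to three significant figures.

Shear plane L_v = 30 + 3·55 = 195 mm; A_gv = 195 × 16 = 3120 mm².
A_nv = (195 − 3.5·20) × 16 = 2000 mm².
A_nt = (35 − 0.5·20) × 16 = 400 mm².
0.6 F_u A_nv = 492 kN; 0.6 F_y A_gv = 514.8 kN → shear rupture governs the shear term.
R_n = 492 + 1.0 × 410 × 400 / 1000 = 656 kN.
Design strength φR_n = 0.75 × 656 = 492 kN.

492 kN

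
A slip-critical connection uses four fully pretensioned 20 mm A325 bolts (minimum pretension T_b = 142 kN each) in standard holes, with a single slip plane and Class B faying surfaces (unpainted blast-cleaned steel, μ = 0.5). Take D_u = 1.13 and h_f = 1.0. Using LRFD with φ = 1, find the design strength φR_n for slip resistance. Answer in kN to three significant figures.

R_n = μ · D_u · h_f · T_b · n_s · n_b = 0.5 × 1.13 × 1.0 × 142 × 1 × 4 = 320.9 kN.
Design strength φR_n = 1 × 320.9 = 321 kN.

321 kN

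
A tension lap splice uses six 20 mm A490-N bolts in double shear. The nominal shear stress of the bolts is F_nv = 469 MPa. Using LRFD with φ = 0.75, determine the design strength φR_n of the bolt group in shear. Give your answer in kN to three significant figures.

A_b = π × 20² / 4 = 314.2 mm².
R_n = F_nv · A_b · n · n_s = 469 × 314.2 × 6 × 2 / 1000 = 1768 kN.
Design strength φR_n = 0.75 × 1768 = 1330 kN.

1330 kN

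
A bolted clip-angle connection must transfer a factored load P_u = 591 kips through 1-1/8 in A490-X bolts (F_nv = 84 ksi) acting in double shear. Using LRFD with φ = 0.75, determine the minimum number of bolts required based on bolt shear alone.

A_b = π·1.125²/4 = 0.994 in².
Per-bolt design strength φR_n = 0.75 × 84 × 0.994 × 2 = 125.2 kips.
n ≥ 591 / 125.2 = 4.719 → use 5 bolts.

5 bolts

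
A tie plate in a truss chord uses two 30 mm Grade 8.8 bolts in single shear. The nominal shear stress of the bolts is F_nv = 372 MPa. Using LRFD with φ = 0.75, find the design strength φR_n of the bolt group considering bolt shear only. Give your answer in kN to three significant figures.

A_b = π × 30² / 4 = 706.9 mm².
R_n = F_nv · A_b · n · n_s = 372 × 706.9 × 2 × 1 / 1000 = 525.9 kN.
Design strength φR_n = 0.75 × 525.9 = 394 kN.

394 kN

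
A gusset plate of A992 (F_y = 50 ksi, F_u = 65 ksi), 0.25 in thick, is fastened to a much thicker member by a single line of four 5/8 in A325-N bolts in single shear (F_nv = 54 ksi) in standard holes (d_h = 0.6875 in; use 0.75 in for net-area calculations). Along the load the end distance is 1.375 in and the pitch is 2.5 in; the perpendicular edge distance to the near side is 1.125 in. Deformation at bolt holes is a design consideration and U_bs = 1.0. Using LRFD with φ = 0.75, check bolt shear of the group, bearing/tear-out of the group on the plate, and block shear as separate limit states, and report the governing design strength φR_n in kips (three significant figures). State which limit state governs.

Bolt shear: A_b = π·0.625²/4 = 0.3068 in²; R_n = 54 × 0.3068 × 4 × 1 = 66.27 kips → 0.75 × 66.27 = 49.7 kips.
Bearing: edge l_c = 1.031, r_n = 20.11 kips; interior l_c = 1.812, r_n = 24.38 kips; R_n = 20.11 + 3·24.38 = 93.23 kips → 69.9 kips.
Block shear: A_gv = 2.219, A_nv = 1.562, A_nt = 0.1875 in²; R_n = min(0.6F_uA_nv, 0.6F_yA_gv) + U_bs·F_u·A_nt = 73.12 kips → 54.8 kips.
Bolt shear governs: 49.7 kips.

49.7 kips (bolt shear governs)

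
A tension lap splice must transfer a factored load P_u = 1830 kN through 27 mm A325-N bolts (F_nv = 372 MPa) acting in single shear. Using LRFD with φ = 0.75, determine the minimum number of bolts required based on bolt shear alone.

12 bolts

A_b = π·27²/4 = 572.6 mm².
Per-bolt design strength φR_n = 0.75 × 372 × 572.6 × 1 / 1000 = 159.7 kN.
n ≥ 1830 / 159.7 = 11.46 → use 12 bolts.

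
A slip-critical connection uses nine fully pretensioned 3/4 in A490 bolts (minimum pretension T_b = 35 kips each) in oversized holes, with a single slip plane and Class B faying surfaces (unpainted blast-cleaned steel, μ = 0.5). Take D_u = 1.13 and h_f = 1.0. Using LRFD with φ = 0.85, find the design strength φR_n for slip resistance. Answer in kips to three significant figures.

R_n = μ · D_u · h_f · T_b · n_s · n_b = 0.5 × 1.13 × 1.0 × 35 × 1 × 9 = 178 kips.
Design strength φR_n = 0.85 × 178 = 151 kips.

151 kips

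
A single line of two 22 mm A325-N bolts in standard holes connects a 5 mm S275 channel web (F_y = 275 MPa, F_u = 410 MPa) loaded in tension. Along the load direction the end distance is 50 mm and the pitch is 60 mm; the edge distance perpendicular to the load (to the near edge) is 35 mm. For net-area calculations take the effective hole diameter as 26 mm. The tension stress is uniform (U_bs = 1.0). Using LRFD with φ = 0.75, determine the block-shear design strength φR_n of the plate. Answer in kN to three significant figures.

Shear plane L_v = 50 + 1·60 = 110 mm; A_gv = 110 × 5 = 550 mm².
A_nv = (110 − 1.5·26) × 5 = 355 mm².
A_nt = (35 − 0.5·26) × 5 = 110 mm².
0.6 F_u A_nv = 87.33 kN; 0.6 F_y A_gv = 90.75 kN → shear rupture governs the shear term.
R_n = 87.33 + 1.0 × 410 × 110 / 1000 = 132.4 kN.
Design strength φR_n = 0.75 × 132.4 = 99.3 kN.

99.3 kN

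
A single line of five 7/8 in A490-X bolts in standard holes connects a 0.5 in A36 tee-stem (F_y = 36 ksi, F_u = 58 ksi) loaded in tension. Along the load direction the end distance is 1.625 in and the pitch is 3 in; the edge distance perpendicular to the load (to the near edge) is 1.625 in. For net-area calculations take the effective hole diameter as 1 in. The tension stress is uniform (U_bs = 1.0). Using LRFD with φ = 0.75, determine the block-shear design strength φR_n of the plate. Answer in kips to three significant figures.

135 kips

Shear plane L_v = 1.625 + 4·3 = 13.62 in; A_gv = 13.62 × 0.5 = 6.812 in².
A_nv = (13.62 − 4.5·1) × 0.5 = 4.562 in².
A_nt = (1.625 − 0.5·1) × 0.5 = 0.5625 in².
0.6 F_u A_nv = 158.8 kips; 0.6 F_y A_gv = 147.1 kips → shear yielding governs the shear term.
R_n = 147.1 + 1.0 × 58 × 0.5625 = 179.8 kips.
Design strength φR_n = 0.75 × 179.8 = 135 kips.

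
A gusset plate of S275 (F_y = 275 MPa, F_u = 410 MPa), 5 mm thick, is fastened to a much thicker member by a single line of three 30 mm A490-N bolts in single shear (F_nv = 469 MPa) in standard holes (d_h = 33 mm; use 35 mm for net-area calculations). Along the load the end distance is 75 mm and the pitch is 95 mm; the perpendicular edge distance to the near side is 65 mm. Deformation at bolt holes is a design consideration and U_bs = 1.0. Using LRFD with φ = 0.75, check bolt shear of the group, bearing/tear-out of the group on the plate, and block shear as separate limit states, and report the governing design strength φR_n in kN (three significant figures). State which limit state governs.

237 kN (block shear governs)

Bolt shear: A_b = π·30²/4 = 706.9 mm²; R_n = 469 × 706.9 × 3 × 1 / 1000 = 994.5 kN → 0.75 × 994.5 = 746 kN.
Bearing: edge l_c = 58.5, r_n = 143.9 kN; interior l_c = 62, r_n = 147.6 kN; R_n = 143.9 + 2·147.6 = 439.1 kN → 329 kN.
Block shear: A_gv = 1325, A_nv = 887.5, A_nt = 237.5 mm²; R_n = min(0.6F_uA_nv, 0.6F_yA_gv) + U_bs·F_u·A_nt = 315.7 kN → 237 kN.
Block shear governs: 237 kN.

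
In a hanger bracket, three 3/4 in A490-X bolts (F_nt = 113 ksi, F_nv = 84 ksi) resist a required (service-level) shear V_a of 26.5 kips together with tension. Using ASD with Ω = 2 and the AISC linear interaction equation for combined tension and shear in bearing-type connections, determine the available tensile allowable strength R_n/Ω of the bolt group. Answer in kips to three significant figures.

61.7 kips

A_b = π·0.75²/4 = 0.4418 in²; f_rv = 26.5 / (3 × 0.4418) = 19.99 ksi.
F'_nt = 1.3 F_nt − (Ω F_nt / F_nv) f_rv = 1.3·113 − (2·113/84)·19.99 = 93.11 ksi, capped at F_nt → F'_nt = 93.11 ksi.
R_n = F'_nt · A_b · n = 93.11 × 0.4418 × 3 = 123.4 kips.
Allowable strength R_n/Ω = 123.4 / 2 = 61.7 kips.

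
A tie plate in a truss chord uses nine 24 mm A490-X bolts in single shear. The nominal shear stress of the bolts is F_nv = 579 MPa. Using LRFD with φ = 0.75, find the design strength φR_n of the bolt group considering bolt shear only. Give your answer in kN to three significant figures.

1770 kN

A_b = π × 24² / 4 = 452.4 mm².
R_n = F_nv · A_b · n · n_s = 579 × 452.4 × 9 × 1 / 1000 = 2357 kN.
Design strength φR_n = 0.75 × 2357 = 1770 kN.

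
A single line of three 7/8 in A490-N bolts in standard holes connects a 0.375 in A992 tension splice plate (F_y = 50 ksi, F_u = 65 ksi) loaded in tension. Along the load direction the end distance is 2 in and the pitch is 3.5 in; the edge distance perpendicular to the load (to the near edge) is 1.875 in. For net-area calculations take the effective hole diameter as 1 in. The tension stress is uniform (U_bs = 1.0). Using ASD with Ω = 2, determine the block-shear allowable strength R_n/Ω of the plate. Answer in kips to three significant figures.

64.3 kips

Shear plane L_v = 2 + 2·3.5 = 9 in; A_gv = 9 × 0.375 = 3.375 in².
A_nv = (9 − 2.5·1) × 0.375 = 2.438 in².
A_nt = (1.875 − 0.5·1) × 0.375 = 0.5156 in².
0.6 F_u A_nv = 95.06 kips; 0.6 F_y A_gv = 101.2 kips → shear rupture governs the shear term.
R_n = 95.06 + 1.0 × 65 × 0.5156 = 128.6 kips.
Allowable strength R_n/Ω = 128.6 / 2 = 64.3 kips.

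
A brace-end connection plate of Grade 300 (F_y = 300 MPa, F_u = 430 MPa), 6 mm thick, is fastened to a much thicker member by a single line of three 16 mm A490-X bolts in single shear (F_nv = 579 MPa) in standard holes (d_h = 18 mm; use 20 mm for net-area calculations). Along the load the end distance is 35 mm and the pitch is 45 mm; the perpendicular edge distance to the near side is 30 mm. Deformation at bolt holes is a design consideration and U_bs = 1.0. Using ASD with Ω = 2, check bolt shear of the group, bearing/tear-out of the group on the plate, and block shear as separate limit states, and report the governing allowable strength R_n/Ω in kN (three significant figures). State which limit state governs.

83.9 kN (block shear governs)

Bolt shear: A_b = π·16²/4 = 201.1 mm²; R_n = 579 × 201.1 × 3 × 1 / 1000 = 349.2 kN → 349.2 / 2 = 175 kN.
Bearing: edge l_c = 26, r_n = 80.5 kN; interior l_c = 27, r_n = 83.59 kN; R_n = 80.5 + 2·83.59 = 247.7 kN → 124 kN.
Block shear: A_gv = 750, A_nv = 450, A_nt = 120 mm²; R_n = min(0.6F_uA_nv, 0.6F_yA_gv) + U_bs·F_u·A_nt = 167.7 kN → 83.9 kN.
Block shear governs: 83.9 kN.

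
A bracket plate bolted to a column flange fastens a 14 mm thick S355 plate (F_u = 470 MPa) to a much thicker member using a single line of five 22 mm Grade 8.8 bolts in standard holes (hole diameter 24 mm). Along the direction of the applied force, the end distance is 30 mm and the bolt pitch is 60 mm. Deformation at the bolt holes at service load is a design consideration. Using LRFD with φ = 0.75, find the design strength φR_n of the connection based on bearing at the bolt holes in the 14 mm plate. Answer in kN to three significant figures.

Per bolt r_n = 1.2 l_c t F_u ≤ 2.4 d t F_u; upper limit = 2.4 × 22 × 14 × 470 / 1000 = 347.4 kN.
Edge bolt: l_c = 30 − 24/2 = 18 mm → 1.2 × 18 × 14 × 470 / 1000 = 142.1 → r_n = 142.1 kN.
Interior bolts: l_c = 60 − 24 = 36 mm → 1.2 × 36 × 14 × 470 / 1000 = 284.3 → r_n = 284.3 kN.
R_n = 1 × 142.1 + 4 × 284.3 = 1279 kN.
Design strength φR_n = 0.75 × 1279 = 959 kN.

959 kN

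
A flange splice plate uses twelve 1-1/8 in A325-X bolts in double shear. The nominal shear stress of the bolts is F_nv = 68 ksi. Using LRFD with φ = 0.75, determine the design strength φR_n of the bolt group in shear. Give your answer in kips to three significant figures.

A_b = π × 1.125² / 4 = 0.994 in².
R_n = F_nv · A_b · n · n_s = 68 × 0.994 × 12 × 2 = 1622 kips.
Design strength φR_n = 0.75 × 1622 = 1220 kips.

1220 kips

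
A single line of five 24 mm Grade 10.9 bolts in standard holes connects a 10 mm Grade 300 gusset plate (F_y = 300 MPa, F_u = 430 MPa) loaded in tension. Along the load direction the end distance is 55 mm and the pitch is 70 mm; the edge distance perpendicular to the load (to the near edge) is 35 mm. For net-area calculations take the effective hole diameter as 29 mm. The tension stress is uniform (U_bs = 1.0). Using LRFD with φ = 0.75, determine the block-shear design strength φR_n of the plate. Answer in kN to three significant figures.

Shear plane L_v = 55 + 4·70 = 335 mm; A_gv = 335 × 10 = 3350 mm².
A_nv = (335 − 4.5·29) × 10 = 2045 mm².
A_nt = (35 − 0.5·29) × 10 = 205 mm².
0.6 F_u A_nv = 527.6 kN; 0.6 F_y A_gv = 603 kN → shear rupture governs the shear term.
R_n = 527.6 + 1.0 × 430 × 205 / 1000 = 615.8 kN.
Design strength φR_n = 0.75 × 615.8 = 462 kN.

462 kN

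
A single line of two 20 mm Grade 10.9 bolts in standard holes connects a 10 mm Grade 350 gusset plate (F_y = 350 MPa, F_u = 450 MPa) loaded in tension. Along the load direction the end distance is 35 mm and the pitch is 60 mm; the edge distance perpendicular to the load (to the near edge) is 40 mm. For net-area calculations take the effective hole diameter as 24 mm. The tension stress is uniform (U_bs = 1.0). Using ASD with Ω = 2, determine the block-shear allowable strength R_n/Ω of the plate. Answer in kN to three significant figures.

143 kN

Shear plane L_v = 35 + 1·60 = 95 mm; A_gv = 95 × 10 = 950 mm².
A_nv = (95 − 1.5·24) × 10 = 590 mm².
A_nt = (40 − 0.5·24) × 10 = 280 mm².
0.6 F_u A_nv = 159.3 kN; 0.6 F_y A_gv = 199.5 kN → shear rupture governs the shear term.
R_n = 159.3 + 1.0 × 450 × 280 / 1000 = 285.3 kN.
Allowable strength R_n/Ω = 285.3 / 2 = 143 kN.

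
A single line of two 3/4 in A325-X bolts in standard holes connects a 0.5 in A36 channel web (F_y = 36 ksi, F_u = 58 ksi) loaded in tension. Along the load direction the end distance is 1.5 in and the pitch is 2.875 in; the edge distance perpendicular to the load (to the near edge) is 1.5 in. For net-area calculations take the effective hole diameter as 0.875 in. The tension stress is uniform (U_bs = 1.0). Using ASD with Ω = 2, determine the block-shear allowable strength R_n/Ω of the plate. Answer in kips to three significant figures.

39 kips

Shear plane L_v = 1.5 + 1·2.875 = 4.375 in; A_gv = 4.375 × 0.5 = 2.188 in².
A_nv = (4.375 − 1.5·0.875) × 0.5 = 1.531 in².
A_nt = (1.5 − 0.5·0.875) × 0.5 = 0.5312 in².
0.6 F_u A_nv = 53.29 kips; 0.6 F_y A_gv = 47.25 kips → shear yielding governs the shear term.
R_n = 47.25 + 1.0 × 58 × 0.5312 = 78.06 kips.
Allowable strength R_n/Ω = 78.06 / 2 = 39 kips.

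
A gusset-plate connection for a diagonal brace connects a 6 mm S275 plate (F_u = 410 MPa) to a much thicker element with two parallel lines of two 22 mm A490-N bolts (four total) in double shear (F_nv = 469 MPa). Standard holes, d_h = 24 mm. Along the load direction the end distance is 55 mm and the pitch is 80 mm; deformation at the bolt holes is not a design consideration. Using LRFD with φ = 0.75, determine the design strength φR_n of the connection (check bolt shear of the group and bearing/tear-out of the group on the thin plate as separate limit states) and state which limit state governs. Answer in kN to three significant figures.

Bolt shear: A_b = π·22²/4 = 380.1 mm²; R_n = 469 × 380.1 × 4 × 2 / 1000 = 1426 kN → 0.75 × 1426 = 1070 kN.
Bearing (1.5 l_c t F_u ≤ 3.0 d t F_u): upper limit = 3.0·22·6·410 / 1000 = 162.4 kN.
  Edge l_c = 55 − 24/2 = 43 → r_n = 158.7 kN; interior l_c = 80 − 24 = 56 → r_n = 162.4 kN.
  R_n,bearing = 2·158.7 + 2·162.4 = 642.1 kN → 0.75 × 642.1 = 482 kN.
Bearing governs: 482 kN.

482 kN (bearing governs)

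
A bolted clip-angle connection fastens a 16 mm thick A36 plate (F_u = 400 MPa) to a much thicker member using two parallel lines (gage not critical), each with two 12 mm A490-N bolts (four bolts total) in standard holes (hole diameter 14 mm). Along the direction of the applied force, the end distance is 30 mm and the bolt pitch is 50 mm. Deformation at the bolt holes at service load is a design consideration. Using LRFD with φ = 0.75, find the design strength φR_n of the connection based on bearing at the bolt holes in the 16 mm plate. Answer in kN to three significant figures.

541 kN

Per bolt r_n = 1.2 l_c t F_u ≤ 2.4 d t F_u; upper limit = 2.4 × 12 × 16 × 400 / 1000 = 184.3 kN.
Edge bolt: l_c = 30 − 14/2 = 23 mm → 1.2 × 23 × 16 × 400 / 1000 = 176.6 → r_n = 176.6 kN.
Interior bolts: l_c = 50 − 14 = 36 mm → 1.2 × 36 × 16 × 400 / 1000 = 276.5 → r_n = 184.3 kN.
R_n = 2 × 176.6 + 2 × 184.3 = 721.9 kN.
Design strength φR_n = 0.75 × 721.9 = 541 kN.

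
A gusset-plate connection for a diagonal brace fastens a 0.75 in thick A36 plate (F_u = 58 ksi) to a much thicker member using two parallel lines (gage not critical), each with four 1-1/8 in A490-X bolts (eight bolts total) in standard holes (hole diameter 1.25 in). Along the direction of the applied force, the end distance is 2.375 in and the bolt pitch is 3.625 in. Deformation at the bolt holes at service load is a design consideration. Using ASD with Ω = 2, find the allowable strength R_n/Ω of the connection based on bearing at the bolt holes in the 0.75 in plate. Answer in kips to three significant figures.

Per bolt r_n = 1.2 l_c t F_u ≤ 2.4 d t F_u; upper limit = 2.4 × 1.125 × 0.75 × 58 = 117.4 kips.
Edge bolt: l_c = 2.375 − 1.25/2 = 1.75 in → 1.2 × 1.75 × 0.75 × 58 = 91.35 → r_n = 91.35 kips.
Interior bolts: l_c = 3.625 − 1.25 = 2.375 in → 1.2 × 2.375 × 0.75 × 58 = 124 → r_n = 117.4 kips.
R_n = 2 × 91.35 + 6 × 117.4 = 887.4 kips.
Allowable strength R_n/Ω = 887.4 / 2 = 444 kips.

444 kips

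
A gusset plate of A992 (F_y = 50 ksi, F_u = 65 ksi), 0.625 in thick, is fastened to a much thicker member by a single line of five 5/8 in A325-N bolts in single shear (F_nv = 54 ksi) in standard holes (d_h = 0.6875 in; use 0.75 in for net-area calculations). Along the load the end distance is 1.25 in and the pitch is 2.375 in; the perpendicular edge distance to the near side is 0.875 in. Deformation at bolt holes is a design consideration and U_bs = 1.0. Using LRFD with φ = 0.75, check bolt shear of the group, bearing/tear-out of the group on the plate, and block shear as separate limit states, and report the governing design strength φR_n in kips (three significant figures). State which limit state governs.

Bolt shear: A_b = π·0.625²/4 = 0.3068 in²; R_n = 54 × 0.3068 × 5 × 1 = 82.83 kips → 0.75 × 82.83 = 62.1 kips.
Bearing: edge l_c = 0.9062, r_n = 44.18 kips; interior l_c = 1.688, r_n = 60.94 kips; R_n = 44.18 + 4·60.94 = 287.9 kips → 216 kips.
Block shear: A_gv = 6.719, A_nv = 4.609, A_nt = 0.3125 in²; R_n = min(0.6F_uA_nv, 0.6F_yA_gv) + U_bs·F_u·A_nt = 200.1 kips → 150 kips.
Bolt shear governs: 62.1 kips.

62.1 kips (bolt shear governs)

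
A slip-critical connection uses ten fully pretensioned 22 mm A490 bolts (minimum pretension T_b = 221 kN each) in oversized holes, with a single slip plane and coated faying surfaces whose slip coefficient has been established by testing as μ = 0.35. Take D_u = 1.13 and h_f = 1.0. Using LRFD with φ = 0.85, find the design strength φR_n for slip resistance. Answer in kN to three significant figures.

R_n = μ · D_u · h_f · T_b · n_s · n_b = 0.35 × 1.13 × 1.0 × 221 × 1 × 10 = 874.1 kN.
Design strength φR_n = 0.85 × 874.1 = 743 kN.

743 kN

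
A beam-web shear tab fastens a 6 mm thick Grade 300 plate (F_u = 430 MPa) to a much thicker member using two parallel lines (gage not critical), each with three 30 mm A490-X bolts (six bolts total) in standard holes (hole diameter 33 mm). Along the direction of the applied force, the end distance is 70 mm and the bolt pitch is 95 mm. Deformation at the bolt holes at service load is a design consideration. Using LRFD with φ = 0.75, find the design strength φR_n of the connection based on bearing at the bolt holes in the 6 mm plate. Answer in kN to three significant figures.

Per bolt r_n = 1.2 l_c t F_u ≤ 2.4 d t F_u; upper limit = 2.4 × 30 × 6 × 430 / 1000 = 185.8 kN.
Edge bolt: l_c = 70 − 33/2 = 53.5 mm → 1.2 × 53.5 × 6 × 430 / 1000 = 165.6 → r_n = 165.6 kN.
Interior bolts: l_c = 95 − 33 = 62 mm → 1.2 × 62 × 6 × 430 / 1000 = 192 → r_n = 185.8 kN.
R_n = 2 × 165.6 + 4 × 185.8 = 1074 kN.
Design strength φR_n = 0.75 × 1074 = 806 kN.

806 kN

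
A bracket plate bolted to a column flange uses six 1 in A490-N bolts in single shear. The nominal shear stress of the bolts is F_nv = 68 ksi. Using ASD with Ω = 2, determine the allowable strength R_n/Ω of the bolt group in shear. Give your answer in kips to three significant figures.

160 kips

A_b = π × 1² / 4 = 0.7854 in².
R_n = F_nv · A_b · n · n_s = 68 × 0.7854 × 6 × 1 = 320.4 kips.
Allowable strength R_n/Ω = 320.4 / 2 = 160 kips.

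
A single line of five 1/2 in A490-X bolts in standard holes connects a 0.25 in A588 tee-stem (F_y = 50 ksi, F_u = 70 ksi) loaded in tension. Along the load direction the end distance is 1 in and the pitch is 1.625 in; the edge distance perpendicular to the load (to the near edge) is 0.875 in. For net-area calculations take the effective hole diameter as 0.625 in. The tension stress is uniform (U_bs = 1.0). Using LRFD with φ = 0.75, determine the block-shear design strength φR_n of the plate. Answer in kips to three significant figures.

44.3 kips

Shear plane L_v = 1 + 4·1.625 = 7.5 in; A_gv = 7.5 × 0.25 = 1.875 in².
A_nv = (7.5 − 4.5·0.625) × 0.25 = 1.172 in².
A_nt = (0.875 − 0.5·0.625) × 0.25 = 0.1406 in².
0.6 F_u A_nv = 49.22 kips; 0.6 F_y A_gv = 56.25 kips → shear rupture governs the shear term.
R_n = 49.22 + 1.0 × 70 × 0.1406 = 59.06 kips.
Design strength φR_n = 0.75 × 59.06 = 44.3 kips.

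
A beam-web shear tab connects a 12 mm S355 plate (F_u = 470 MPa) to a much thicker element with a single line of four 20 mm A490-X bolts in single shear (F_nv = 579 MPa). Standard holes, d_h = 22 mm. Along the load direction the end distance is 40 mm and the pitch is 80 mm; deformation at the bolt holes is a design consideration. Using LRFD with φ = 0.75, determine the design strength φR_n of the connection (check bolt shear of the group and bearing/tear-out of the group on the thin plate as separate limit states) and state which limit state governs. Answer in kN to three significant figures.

546 kN (bolt shear governs)

Bolt shear: A_b = π·20²/4 = 314.2 mm²; R_n = 579 × 314.2 × 4 × 1 / 1000 = 727.6 kN → 0.75 × 727.6 = 546 kN.
Bearing (1.2 l_c t F_u ≤ 2.4 d t F_u): upper limit = 2.4·20·12·470 / 1000 = 270.7 kN.
  Edge l_c = 40 − 22/2 = 29 → r_n = 196.3 kN; interior l_c = 80 − 22 = 58 → r_n = 270.7 kN.
  R_n,bearing = 1·196.3 + 3·270.7 = 1008 kN → 0.75 × 1008 = 756 kN.
Bolt shear governs: 546 kN.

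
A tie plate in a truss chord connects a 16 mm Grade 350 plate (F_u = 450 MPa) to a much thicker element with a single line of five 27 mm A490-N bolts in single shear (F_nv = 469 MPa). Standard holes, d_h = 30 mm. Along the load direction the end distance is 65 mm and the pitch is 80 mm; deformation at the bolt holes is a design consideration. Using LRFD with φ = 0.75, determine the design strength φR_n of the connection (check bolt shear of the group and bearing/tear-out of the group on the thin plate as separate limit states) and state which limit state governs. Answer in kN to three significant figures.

Bolt shear: A_b = π·27²/4 = 572.6 mm²; R_n = 469 × 572.6 × 5 × 1 / 1000 = 1343 kN → 0.75 × 1343 = 1010 kN.
Bearing (1.2 l_c t F_u ≤ 2.4 d t F_u): upper limit = 2.4·27·16·450 / 1000 = 466.6 kN.
  Edge l_c = 65 − 30/2 = 50 → r_n = 432 kN; interior l_c = 80 − 30 = 50 → r_n = 432 kN.
  R_n,bearing = 1·432 + 4·432 = 2160 kN → 0.75 × 2160 = 1620 kN.
Bolt shear governs: 1010 kN.

1010 kN (bolt shear governs)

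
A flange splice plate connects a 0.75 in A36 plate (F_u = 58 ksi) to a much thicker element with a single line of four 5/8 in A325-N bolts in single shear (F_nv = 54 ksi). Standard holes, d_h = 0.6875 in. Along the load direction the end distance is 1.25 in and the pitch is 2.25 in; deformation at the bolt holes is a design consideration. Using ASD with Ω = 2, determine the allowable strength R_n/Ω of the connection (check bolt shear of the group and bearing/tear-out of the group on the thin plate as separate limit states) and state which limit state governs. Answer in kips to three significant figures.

33.1 kips (bolt shear governs)

Bolt shear: A_b = π·0.625²/4 = 0.3068 in²; R_n = 54 × 0.3068 × 4 × 1 = 66.27 kips → 66.27 / 2 = 33.1 kips.
Bearing (1.2 l_c t F_u ≤ 2.4 d t F_u): upper limit = 2.4·0.625·0.75·58 = 65.25 kips.
  Edge l_c = 1.25 − 0.6875/2 = 0.9062 → r_n = 47.31 kips; interior l_c = 2.25 − 0.6875 = 1.562 → r_n = 65.25 kips.
  R_n,bearing = 1·47.31 + 3·65.25 = 243.1 kips → 243.1 / 2 = 122 kips.
Bolt shear governs: 33.1 kips.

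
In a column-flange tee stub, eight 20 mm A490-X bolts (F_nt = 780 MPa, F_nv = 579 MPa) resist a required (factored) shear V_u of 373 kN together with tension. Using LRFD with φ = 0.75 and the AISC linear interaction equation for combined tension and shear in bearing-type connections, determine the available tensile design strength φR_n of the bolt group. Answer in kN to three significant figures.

1410 kN

A_b = π·20²/4 = 314.2 mm²; f_rv = 373 × 1000 / (8 × 314.2) = 148.4 MPa.
F'_nt = 1.3 F_nt − (F_nt / φF_nv) f_rv = 1.3·780 − (780/(0.75·579))·148.4 = 747.4 MPa, capped at F_nt → F'_nt = 747.4 MPa.
R_n = F'_nt · A_b · n = 747.4 × 314.2 × 8 / 1000 = 1878 kN.
Design strength φR_n = 0.75 × 1878 = 1410 kN.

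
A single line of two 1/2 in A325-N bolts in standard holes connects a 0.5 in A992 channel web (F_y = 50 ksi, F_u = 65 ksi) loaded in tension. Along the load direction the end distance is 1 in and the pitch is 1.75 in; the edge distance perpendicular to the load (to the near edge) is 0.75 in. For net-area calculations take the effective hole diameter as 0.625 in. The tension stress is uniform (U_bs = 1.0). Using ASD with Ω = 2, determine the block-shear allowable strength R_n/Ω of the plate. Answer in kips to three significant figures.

Shear plane L_v = 1 + 1·1.75 = 2.75 in; A_gv = 2.75 × 0.5 = 1.375 in².
A_nv = (2.75 − 1.5·0.625) × 0.5 = 0.9062 in².
A_nt = (0.75 − 0.5·0.625) × 0.5 = 0.2188 in².
0.6 F_u A_nv = 35.34 kips; 0.6 F_y A_gv = 41.25 kips → shear rupture governs the shear term.
R_n = 35.34 + 1.0 × 65 × 0.2188 = 49.56 kips.
Allowable strength R_n/Ω = 49.56 / 2 = 24.8 kips.

24.8 kips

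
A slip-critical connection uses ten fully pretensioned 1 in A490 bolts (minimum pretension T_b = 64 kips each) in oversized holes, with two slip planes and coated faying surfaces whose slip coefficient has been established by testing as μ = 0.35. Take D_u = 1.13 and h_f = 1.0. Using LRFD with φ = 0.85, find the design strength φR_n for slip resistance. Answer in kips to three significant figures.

R_n = μ · D_u · h_f · T_b · n_s · n_b = 0.35 × 1.13 × 1.0 × 64 × 2 × 10 = 506.2 kips.
Design strength φR_n = 0.85 × 506.2 = 430 kips.

430 kips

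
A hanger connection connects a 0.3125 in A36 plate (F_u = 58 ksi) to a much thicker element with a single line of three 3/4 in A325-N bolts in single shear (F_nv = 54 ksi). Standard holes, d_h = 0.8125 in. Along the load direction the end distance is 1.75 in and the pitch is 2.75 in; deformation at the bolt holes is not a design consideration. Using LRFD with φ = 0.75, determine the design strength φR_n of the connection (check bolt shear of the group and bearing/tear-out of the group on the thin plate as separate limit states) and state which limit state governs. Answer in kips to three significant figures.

Bolt shear: A_b = π·0.75²/4 = 0.4418 in²; R_n = 54 × 0.4418 × 3 × 1 = 71.57 kips → 0.75 × 71.57 = 53.7 kips.
Bearing (1.5 l_c t F_u ≤ 3.0 d t F_u): upper limit = 3.0·0.75·0.3125·58 = 40.78 kips.
  Edge l_c = 1.75 − 0.8125/2 = 1.344 → r_n = 36.53 kips; interior l_c = 2.75 − 0.8125 = 1.938 → r_n = 40.78 kips.
  R_n,bearing = 1·36.53 + 2·40.78 = 118.1 kips → 0.75 × 118.1 = 88.6 kips.
Bolt shear governs: 53.7 kips.

53.7 kips (bolt shear governs)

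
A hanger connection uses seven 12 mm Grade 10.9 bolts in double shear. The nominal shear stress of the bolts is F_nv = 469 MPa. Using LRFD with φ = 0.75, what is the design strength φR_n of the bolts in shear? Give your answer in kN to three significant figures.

A_b = π × 12² / 4 = 113.1 mm².
R_n = F_nv · A_b · n · n_s = 469 × 113.1 × 7 × 2 / 1000 = 742.6 kN.
Design strength φR_n = 0.75 × 742.6 = 557 kN.

557 kN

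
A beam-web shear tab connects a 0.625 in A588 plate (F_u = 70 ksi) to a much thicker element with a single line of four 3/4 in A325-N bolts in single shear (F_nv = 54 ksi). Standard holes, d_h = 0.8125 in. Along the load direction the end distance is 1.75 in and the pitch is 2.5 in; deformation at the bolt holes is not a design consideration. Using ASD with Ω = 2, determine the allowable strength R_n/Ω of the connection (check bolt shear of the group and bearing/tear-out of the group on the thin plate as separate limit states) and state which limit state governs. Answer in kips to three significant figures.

Bolt shear: A_b = π·0.75²/4 = 0.4418 in²; R_n = 54 × 0.4418 × 4 × 1 = 95.43 kips → 95.43 / 2 = 47.7 kips.
Bearing (1.5 l_c t F_u ≤ 3.0 d t F_u): upper limit = 3.0·0.75·0.625·70 = 98.44 kips.
  Edge l_c = 1.75 − 0.8125/2 = 1.344 → r_n = 88.18 kips; interior l_c = 2.5 − 0.8125 = 1.688 → r_n = 98.44 kips.
  R_n,bearing = 1·88.18 + 3·98.44 = 383.5 kips → 383.5 / 2 = 192 kips.
Bolt shear governs: 47.7 kips.

47.7 kips (bolt shear governs)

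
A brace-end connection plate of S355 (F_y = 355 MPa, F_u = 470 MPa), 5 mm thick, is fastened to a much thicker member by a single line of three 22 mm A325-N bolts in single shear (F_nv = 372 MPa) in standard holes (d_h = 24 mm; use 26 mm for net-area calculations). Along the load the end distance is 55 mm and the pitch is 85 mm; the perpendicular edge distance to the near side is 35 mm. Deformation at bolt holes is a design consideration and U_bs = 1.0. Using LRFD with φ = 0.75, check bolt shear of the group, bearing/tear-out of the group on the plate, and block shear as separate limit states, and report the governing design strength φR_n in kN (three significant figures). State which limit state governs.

208 kN (block shear governs)

Bolt shear: A_b = π·22²/4 = 380.1 mm²; R_n = 372 × 380.1 × 3 × 1 / 1000 = 424.2 kN → 0.75 × 424.2 = 318 kN.
Bearing: edge l_c = 43, r_n = 121.3 kN; interior l_c = 61, r_n = 124.1 kN; R_n = 121.3 + 2·124.1 = 369.4 kN → 277 kN.
Block shear: A_gv = 1125, A_nv = 800, A_nt = 110 mm²; R_n = min(0.6F_uA_nv, 0.6F_yA_gv) + U_bs·F_u·A_nt = 277.3 kN → 208 kN.
Block shear governs: 208 kN.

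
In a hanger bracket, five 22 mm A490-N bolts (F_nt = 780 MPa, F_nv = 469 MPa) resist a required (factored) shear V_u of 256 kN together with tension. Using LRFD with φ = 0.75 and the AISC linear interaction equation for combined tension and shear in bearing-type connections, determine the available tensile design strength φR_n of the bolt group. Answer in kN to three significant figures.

1020 kN

A_b = π·22²/4 = 380.1 mm²; f_rv = 256 × 1000 / (5 × 380.1) = 134.7 MPa.
F'_nt = 1.3 F_nt − (F_nt / φF_nv) f_rv = 1.3·780 − (780/(0.75·469))·134.7 = 715.3 MPa, capped at F_nt → F'_nt = 715.3 MPa.
R_n = F'_nt · A_b · n = 715.3 × 380.1 × 5 / 1000 = 1360 kN.
Design strength φR_n = 0.75 × 1360 = 1020 kN.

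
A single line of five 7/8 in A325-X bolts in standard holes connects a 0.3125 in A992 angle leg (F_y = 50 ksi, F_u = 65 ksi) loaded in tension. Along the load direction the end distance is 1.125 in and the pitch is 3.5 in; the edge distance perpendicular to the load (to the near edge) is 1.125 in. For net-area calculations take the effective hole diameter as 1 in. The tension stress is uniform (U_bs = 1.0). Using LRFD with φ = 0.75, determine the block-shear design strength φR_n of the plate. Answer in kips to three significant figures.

107 kips

Shear plane L_v = 1.125 + 4·3.5 = 15.12 in; A_gv = 15.12 × 0.3125 = 4.727 in².
A_nv = (15.12 − 4.5·1) × 0.3125 = 3.32 in².
A_nt = (1.125 − 0.5·1) × 0.3125 = 0.1953 in².
0.6 F_u A_nv = 129.5 kips; 0.6 F_y A_gv = 141.8 kips → shear rupture governs the shear term.
R_n = 129.5 + 1.0 × 65 × 0.1953 = 142.2 kips.
Design strength φR_n = 0.75 × 142.2 = 107 kips.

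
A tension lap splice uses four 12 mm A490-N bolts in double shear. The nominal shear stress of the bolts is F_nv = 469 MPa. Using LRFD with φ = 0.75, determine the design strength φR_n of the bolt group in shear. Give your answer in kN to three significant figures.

A_b = π × 12² / 4 = 113.1 mm².
R_n = F_nv · A_b · n · n_s = 469 × 113.1 × 4 × 2 / 1000 = 424.3 kN.
Design strength φR_n = 0.75 × 424.3 = 318 kN.

318 kN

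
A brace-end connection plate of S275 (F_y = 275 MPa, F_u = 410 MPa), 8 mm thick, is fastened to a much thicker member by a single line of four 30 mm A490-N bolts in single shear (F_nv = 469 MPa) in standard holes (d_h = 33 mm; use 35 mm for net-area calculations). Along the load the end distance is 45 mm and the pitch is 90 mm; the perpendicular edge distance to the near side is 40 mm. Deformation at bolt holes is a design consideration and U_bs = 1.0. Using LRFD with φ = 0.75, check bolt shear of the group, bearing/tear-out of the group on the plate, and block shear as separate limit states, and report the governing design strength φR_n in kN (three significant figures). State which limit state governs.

Bolt shear: A_b = π·30²/4 = 706.9 mm²; R_n = 469 × 706.9 × 4 × 1 / 1000 = 1326 kN → 0.75 × 1326 = 995 kN.
Bearing: edge l_c = 28.5, r_n = 112.2 kN; interior l_c = 57, r_n = 224.4 kN; R_n = 112.2 + 3·224.4 = 785.2 kN → 589 kN.
Block shear: A_gv = 2520, A_nv = 1540, A_nt = 180 mm²; R_n = min(0.6F_uA_nv, 0.6F_yA_gv) + U_bs·F_u·A_nt = 452.6 kN → 339 kN.
Block shear governs: 339 kN.

339 kN (block shear governs)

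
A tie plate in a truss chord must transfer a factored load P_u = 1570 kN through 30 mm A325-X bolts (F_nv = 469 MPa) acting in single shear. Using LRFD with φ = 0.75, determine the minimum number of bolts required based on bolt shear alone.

A_b = π·30²/4 = 706.9 mm².
Per-bolt design strength φR_n = 0.75 × 469 × 706.9 × 1 / 1000 = 248.6 kN.
n ≥ 1570 / 248.6 = 6.314 → use 7 bolts.

7 bolts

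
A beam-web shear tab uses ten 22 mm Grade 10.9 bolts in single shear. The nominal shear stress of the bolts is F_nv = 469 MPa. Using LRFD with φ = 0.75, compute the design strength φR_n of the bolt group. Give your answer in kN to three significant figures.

1340 kN

A_b = π × 22² / 4 = 380.1 mm².
R_n = F_nv · A_b · n · n_s = 469 × 380.1 × 10 × 1 / 1000 = 1783 kN.
Design strength φR_n = 0.75 × 1783 = 1340 kN.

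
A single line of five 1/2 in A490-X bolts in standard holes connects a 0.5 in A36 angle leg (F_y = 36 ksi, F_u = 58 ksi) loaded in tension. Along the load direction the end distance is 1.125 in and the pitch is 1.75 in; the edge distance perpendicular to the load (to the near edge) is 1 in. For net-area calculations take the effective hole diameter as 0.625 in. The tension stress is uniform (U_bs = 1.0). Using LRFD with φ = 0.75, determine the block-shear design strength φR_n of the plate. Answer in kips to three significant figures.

Shear plane L_v = 1.125 + 4·1.75 = 8.125 in; A_gv = 8.125 × 0.5 = 4.062 in².
A_nv = (8.125 − 4.5·0.625) × 0.5 = 2.656 in².
A_nt = (1 − 0.5·0.625) × 0.5 = 0.3438 in².
0.6 F_u A_nv = 92.44 kips; 0.6 F_y A_gv = 87.75 kips → shear yielding governs the shear term.
R_n = 87.75 + 1.0 × 58 × 0.3438 = 107.7 kips.
Design strength φR_n = 0.75 × 107.7 = 80.8 kips.

80.8 kips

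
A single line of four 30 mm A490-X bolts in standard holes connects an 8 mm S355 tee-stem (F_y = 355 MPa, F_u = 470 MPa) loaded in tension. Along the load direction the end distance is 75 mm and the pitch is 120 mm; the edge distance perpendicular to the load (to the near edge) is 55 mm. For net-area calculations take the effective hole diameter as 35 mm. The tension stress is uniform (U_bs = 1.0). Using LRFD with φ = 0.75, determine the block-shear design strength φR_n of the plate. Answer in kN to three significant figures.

Shear plane L_v = 75 + 3·120 = 435 mm; A_gv = 435 × 8 = 3480 mm².
A_nv = (435 − 3.5·35) × 8 = 2500 mm².
A_nt = (55 − 0.5·35) × 8 = 300 mm².
0.6 F_u A_nv = 705 kN; 0.6 F_y A_gv = 741.2 kN → shear rupture governs the shear term.
R_n = 705 + 1.0 × 470 × 300 / 1000 = 846 kN.
Design strength φR_n = 0.75 × 846 = 634 kN.

634 kN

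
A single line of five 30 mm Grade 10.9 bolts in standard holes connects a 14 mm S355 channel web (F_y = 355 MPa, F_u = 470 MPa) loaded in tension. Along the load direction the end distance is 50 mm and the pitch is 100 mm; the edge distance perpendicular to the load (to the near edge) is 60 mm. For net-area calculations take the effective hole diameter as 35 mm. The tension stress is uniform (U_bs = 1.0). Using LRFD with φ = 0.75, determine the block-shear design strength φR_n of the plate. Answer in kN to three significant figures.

Shear plane L_v = 50 + 4·100 = 450 mm; A_gv = 450 × 14 = 6300 mm².
A_nv = (450 − 4.5·35) × 14 = 4095 mm².
A_nt = (60 − 0.5·35) × 14 = 595 mm².
0.6 F_u A_nv = 1155 kN; 0.6 F_y A_gv = 1342 kN → shear rupture governs the shear term.
R_n = 1155 + 1.0 × 470 × 595 / 1000 = 1434 kN.
Design strength φR_n = 0.75 × 1434 = 1080 kN.

1080 kN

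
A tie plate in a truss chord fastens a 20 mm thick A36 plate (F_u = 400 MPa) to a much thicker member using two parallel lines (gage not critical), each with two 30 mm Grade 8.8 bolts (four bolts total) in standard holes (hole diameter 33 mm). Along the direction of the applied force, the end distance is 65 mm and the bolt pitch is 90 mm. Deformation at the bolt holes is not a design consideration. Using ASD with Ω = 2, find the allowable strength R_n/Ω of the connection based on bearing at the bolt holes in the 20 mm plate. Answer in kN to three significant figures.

1270 kN

Per bolt r_n = 1.5 l_c t F_u ≤ 3.0 d t F_u; upper limit = 3.0 × 30 × 20 × 400 / 1000 = 720 kN.
Edge bolt: l_c = 65 − 33/2 = 48.5 mm → 1.5 × 48.5 × 20 × 400 / 1000 = 582 → r_n = 582 kN.
Interior bolts: l_c = 90 − 33 = 57 mm → 1.5 × 57 × 20 × 400 / 1000 = 684 → r_n = 684 kN.
R_n = 2 × 582 + 2 × 684 = 2532 kN.
Allowable strength R_n/Ω = 2532 / 2 = 1270 kN.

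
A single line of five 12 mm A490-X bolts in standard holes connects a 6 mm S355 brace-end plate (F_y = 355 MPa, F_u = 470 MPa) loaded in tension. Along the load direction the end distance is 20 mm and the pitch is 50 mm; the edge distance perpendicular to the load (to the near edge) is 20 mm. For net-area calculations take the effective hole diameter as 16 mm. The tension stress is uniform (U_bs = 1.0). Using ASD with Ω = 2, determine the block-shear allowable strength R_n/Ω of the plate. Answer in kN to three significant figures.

Shear plane L_v = 20 + 4·50 = 220 mm; A_gv = 220 × 6 = 1320 mm².
A_nv = (220 − 4.5·16) × 6 = 888 mm².
A_nt = (20 − 0.5·16) × 6 = 72 mm².
0.6 F_u A_nv = 250.4 kN; 0.6 F_y A_gv = 281.2 kN → shear rupture governs the shear term.
R_n = 250.4 + 1.0 × 470 × 72 / 1000 = 284.3 kN.
Allowable strength R_n/Ω = 284.3 / 2 = 142 kN.

142 kN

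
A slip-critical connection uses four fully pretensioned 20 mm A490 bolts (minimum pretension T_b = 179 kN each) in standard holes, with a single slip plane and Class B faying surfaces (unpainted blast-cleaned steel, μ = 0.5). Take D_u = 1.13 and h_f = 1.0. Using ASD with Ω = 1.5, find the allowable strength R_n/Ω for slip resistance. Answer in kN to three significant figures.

270 kN

R_n = μ · D_u · h_f · T_b · n_s · n_b = 0.5 × 1.13 × 1.0 × 179 × 1 × 4 = 404.5 kN.
Allowable strength R_n/Ω = 404.5 / 1.5 = 270 kN.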